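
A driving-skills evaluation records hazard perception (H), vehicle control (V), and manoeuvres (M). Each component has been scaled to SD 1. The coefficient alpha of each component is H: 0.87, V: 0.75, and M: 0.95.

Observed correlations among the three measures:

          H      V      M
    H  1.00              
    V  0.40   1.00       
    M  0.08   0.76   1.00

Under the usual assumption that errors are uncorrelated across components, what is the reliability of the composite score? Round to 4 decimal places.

0.9215

Var(H+V+M) = 3 + 2·[0.40 + 0.08 + 0.76] = 3 + 2.48 = 5.48.
Under uncorrelated errors the observed covariances equal the true-score covariances, so only the own-variance terms attenuate.
True-score variance = [0.87 + 0.75 + 0.95] + 2.48 = 2.57 + 2.48 = 5.05.
Reliability = 5.05 / 5.48 = 0.9215.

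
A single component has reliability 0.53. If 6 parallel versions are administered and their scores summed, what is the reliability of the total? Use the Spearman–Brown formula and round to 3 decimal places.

0.871

ρ_k = kρ / (1 + (k−1)ρ) = 6·0.53 / (1 + 5·0.53) = 3.180 / 3.650 = 0.871.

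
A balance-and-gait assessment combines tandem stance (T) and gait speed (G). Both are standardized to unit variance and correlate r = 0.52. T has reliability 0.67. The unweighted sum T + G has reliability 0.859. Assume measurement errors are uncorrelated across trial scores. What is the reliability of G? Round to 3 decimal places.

Var(T+G) = 2 + 2·0.52 = 3.040.
True-score variance = ρ_T + ρ_G + 2·0.52, so 0.859 = (0.67 + ρ_G + 1.04) / 3.040.
ρ_G = 0.859·3.040 − 0.67 − 1.04 = 0.901.

0.901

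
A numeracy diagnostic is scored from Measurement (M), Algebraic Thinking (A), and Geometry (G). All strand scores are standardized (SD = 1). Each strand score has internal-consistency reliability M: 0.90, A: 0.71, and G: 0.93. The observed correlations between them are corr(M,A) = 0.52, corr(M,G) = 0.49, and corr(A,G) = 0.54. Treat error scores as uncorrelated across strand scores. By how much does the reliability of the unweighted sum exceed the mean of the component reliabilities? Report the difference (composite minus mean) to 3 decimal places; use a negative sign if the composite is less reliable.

0.078

Var(sum) = 3 + 3.1 = 6.1; true-score variance = 2.54 + 3.1 = 5.64; composite reliability = 0.9246.
Mean component reliability = 0.8467.
Difference = 0.9246 − 0.8467 = 0.078.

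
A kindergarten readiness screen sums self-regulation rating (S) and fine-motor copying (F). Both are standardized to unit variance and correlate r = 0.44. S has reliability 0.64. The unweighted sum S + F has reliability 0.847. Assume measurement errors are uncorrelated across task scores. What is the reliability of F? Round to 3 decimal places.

Var(S+F) = 2 + 2·0.44 = 2.880.
True-score variance = ρ_S + ρ_F + 2·0.44, so 0.847 = (0.64 + ρ_F + 0.88) / 2.880.
ρ_F = 0.847·2.880 − 0.64 − 0.88 = 0.919.

0.919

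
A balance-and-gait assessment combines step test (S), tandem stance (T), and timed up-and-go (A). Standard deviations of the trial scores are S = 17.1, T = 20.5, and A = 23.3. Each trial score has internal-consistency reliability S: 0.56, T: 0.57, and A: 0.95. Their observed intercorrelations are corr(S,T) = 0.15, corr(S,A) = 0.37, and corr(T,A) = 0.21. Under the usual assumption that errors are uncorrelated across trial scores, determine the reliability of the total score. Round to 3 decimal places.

Var(S+T+A) = 17.1² + 20.5² + 23.3² + 2·[17.1·20.5·0.15 + 17.1·23.3·0.37 + 20.5·23.3·0.21] = 1255.55 + 600.616 = 1856.17.
Because errors are independent across components, Cov(Tᵢ,Tⱼ) = Cov(Xᵢ,Xⱼ); the off-diagonal part of the true-score variance is the same as above.
True-score variance = [17.1²·0.56 + 20.5²·0.57 + 23.3²·0.95] + 600.616 = 919.038 + 600.616 = 1519.65.
Reliability = 1519.65 / 1856.17 = 0.819.

0.819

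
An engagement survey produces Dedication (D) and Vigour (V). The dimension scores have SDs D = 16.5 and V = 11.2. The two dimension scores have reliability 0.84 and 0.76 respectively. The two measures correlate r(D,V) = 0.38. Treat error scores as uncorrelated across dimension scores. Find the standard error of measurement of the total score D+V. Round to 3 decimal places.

Var(total) = 397.69 + 140.448 = 538.138.
True-score variance = 324.024 + 140.448 = 464.472, so reliability = 0.8631.
Error variance = 538.138 − 464.472 = 73.6656; SEM = √73.6656 = 8.583.

8.583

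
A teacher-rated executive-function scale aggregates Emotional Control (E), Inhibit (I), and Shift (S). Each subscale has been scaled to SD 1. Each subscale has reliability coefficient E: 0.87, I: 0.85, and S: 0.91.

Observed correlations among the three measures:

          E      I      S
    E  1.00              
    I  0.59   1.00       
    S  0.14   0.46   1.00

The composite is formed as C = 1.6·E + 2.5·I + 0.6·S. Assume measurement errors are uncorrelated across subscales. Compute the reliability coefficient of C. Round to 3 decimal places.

0.916

Var(C) = 1.6² + 2.5² + 0.6² + 2·[4·0.59 + 0.96·0.14 + 1.5·0.46] = 9.17 + 6.3688 = 15.5388.
Under uncorrelated errors the observed covariances equal the true-score covariances, so only the own-variance terms attenuate.
True-score variance = [1.6²·0.87 + 2.5²·0.85 + 0.6²·0.91] + 6.3688 = 7.8673 + 6.3688 = 14.2361.
Reliability = 14.2361 / 15.5388 = 0.916.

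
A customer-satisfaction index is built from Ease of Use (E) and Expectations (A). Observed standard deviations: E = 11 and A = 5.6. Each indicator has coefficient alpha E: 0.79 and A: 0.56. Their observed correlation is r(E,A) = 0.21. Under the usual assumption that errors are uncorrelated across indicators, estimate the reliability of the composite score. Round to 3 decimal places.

0.780

Var(E+A) = 11² + 5.6² + 2·[11·5.6·0.21] = 152.36 + 25.872 = 178.232.
With uncorrelated errors the cross-covariances are all true-score covariance, so they carry over unchanged; only the diagonal terms shrink to ρᵢσᵢ².
True-score variance = [11²·0.79 + 5.6²·0.56] + 25.872 = 113.152 + 25.872 = 139.024.
Reliability = 139.024 / 178.232 = 0.780.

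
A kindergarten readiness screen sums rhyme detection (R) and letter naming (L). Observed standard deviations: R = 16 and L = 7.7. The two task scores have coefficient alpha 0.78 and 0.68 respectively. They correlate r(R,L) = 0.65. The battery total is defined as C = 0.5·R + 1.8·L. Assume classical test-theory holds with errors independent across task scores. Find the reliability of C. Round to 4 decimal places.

Var(C) = 0.5²·16² + 1.8²·7.7² + 2·[0.9·16·7.7·0.65] = 256.1 + 144.144 = 400.244.
With uncorrelated errors the cross-covariances are all true-score covariance, so they carry over unchanged; only the diagonal terms shrink to ρᵢσᵢ².
True-score variance = [0.5²·16²·0.78 + 1.8²·7.7²·0.68] + 144.144 = 180.548 + 144.144 = 324.692.
Reliability = 324.692 / 400.244 = 0.8112.

0.8112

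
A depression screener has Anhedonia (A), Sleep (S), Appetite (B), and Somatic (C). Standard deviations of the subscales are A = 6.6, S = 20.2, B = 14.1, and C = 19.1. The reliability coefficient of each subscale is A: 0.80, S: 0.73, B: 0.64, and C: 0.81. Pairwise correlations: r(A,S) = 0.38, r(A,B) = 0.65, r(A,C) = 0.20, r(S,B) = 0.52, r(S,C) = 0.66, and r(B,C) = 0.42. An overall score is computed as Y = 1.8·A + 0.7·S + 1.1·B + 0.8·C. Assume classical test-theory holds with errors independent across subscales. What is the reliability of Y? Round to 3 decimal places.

Var(Y) = 1.8²·6.6² + 0.7²·20.2² + 1.1²·14.1² + 0.8²·19.1² + 2·[1.26·6.6·20.2·0.38 + 1.98·6.6·14.1·0.65 + 1.44·6.6·19.1·0.20 + 0.77·20.2·14.1·0.52 + 0.56·20.2·19.1·0.66 + 0.88·14.1·19.1·0.42] = 815.113 + 1152.17 = 1967.28.
With uncorrelated errors the cross-covariances are all true-score covariance, so they carry over unchanged; only the diagonal terms shrink to ρᵢσᵢ².
True-score variance = [1.8²·6.6²·0.80 + 0.7²·20.2²·0.73 + 1.1²·14.1²·0.64 + 0.8²·19.1²·0.81] + 1152.17 = 601.939 + 1152.17 = 1754.11.
Reliability = 1754.11 / 1967.28 = 0.892.

0.892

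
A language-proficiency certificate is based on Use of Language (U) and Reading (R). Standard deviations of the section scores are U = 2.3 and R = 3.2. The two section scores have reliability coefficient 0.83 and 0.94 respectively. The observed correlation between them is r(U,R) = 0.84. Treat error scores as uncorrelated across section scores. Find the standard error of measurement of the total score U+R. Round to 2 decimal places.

Var(total) = 15.53 + 12.3648 = 27.8948.
True-score variance = 14.0163 + 12.3648 = 26.3811, so reliability = 0.9457.
Error variance = 27.8948 − 26.3811 = 1.5137; SEM = √1.5137 = 1.23.

1.23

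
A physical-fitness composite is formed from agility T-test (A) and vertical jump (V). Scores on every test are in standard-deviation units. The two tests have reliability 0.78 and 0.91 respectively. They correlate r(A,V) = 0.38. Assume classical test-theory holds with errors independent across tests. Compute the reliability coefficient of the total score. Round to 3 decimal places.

Var(A+V) = 2 + 2·[0.38] = 2 + 0.76 = 2.76.
Because errors are independent across components, Cov(Tᵢ,Tⱼ) = Cov(Xᵢ,Xⱼ); the off-diagonal part of the true-score variance is the same as above.
True-score variance = [0.78 + 0.91] + 0.76 = 1.69 + 0.76 = 2.45.
Reliability = 2.45 / 2.76 = 0.888.

0.888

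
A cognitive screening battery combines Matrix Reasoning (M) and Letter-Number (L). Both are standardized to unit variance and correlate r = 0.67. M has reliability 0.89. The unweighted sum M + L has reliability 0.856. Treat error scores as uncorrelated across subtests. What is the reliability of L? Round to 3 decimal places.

0.629

Var(M+L) = 2 + 2·0.67 = 3.340.
True-score variance = ρ_M + ρ_L + 2·0.67, so 0.856 = (0.89 + ρ_L + 1.34) / 3.340.
ρ_L = 0.856·3.340 − 0.89 − 1.34 = 0.629.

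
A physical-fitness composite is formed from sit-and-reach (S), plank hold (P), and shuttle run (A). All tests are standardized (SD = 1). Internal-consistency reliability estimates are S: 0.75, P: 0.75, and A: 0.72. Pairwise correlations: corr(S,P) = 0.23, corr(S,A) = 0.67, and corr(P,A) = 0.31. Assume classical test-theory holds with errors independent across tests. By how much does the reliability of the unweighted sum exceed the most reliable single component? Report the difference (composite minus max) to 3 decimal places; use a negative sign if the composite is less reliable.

0.106

Var(sum) = 3 + 2.42 = 5.42; true-score variance = 2.22 + 2.42 = 4.64; composite reliability = 0.8561.
Max component reliability = 0.7500.
Difference = 0.8561 − 0.7500 = 0.106.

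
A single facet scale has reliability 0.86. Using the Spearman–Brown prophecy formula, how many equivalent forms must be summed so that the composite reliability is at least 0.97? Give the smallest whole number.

6

k ≥ ρ*(1−ρ₁)/(ρ₁(1−ρ*)) = 0.97·0.14 / (0.86·0.03) = 5.264.
Smallest integer k = 6.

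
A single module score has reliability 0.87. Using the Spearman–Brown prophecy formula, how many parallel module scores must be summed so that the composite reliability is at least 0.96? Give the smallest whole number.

4

k ≥ ρ*(1−ρ₁)/(ρ₁(1−ρ*)) = 0.96·0.13 / (0.87·0.04) = 3.586.
Smallest integer k = 4.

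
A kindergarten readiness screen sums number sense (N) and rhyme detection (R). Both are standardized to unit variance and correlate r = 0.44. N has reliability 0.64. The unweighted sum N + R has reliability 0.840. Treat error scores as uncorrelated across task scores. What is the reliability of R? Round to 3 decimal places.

Var(N+R) = 2 + 2·0.44 = 2.880.
True-score variance = ρ_N + ρ_R + 2·0.44, so 0.840 = (0.64 + ρ_R + 0.88) / 2.880.
ρ_R = 0.840·2.880 − 0.64 − 0.88 = 0.899.

0.899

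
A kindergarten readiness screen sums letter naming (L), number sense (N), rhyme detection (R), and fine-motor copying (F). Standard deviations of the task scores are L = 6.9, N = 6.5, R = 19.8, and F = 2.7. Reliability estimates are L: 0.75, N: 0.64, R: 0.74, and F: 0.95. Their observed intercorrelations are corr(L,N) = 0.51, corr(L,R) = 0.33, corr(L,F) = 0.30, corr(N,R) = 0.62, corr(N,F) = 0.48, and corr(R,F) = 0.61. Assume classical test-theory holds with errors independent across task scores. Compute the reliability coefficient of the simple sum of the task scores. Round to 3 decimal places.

Var(L+N+R+F) = 6.9² + 6.5² + 19.8² + 2.7² + 2·[6.9·6.5·0.51 + 6.9·19.8·0.33 + 6.9·2.7·0.30 + 6.5·19.8·0.62 + 6.5·2.7·0.48 + 19.8·2.7·0.61] = 489.19 + 388.751 = 877.941.
With uncorrelated errors the cross-covariances are all true-score covariance, so they carry over unchanged; only the diagonal terms shrink to ρᵢσᵢ².
True-score variance = [6.9²·0.75 + 6.5²·0.64 + 19.8²·0.74 + 2.7²·0.95] + 388.751 = 359.783 + 388.751 = 748.534.
Reliability = 748.534 / 877.941 = 0.853.

0.853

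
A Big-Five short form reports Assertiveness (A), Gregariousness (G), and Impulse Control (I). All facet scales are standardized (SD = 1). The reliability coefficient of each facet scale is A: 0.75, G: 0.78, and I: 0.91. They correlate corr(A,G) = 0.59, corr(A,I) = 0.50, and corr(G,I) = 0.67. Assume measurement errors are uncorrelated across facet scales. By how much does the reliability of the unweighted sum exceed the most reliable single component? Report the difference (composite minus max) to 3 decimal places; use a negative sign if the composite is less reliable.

Var(sum) = 3 + 3.52 = 6.52; true-score variance = 2.44 + 3.52 = 5.96; composite reliability = 0.9141.
Max component reliability = 0.9100.
Difference = 0.9141 − 0.9100 = 0.004.

0.004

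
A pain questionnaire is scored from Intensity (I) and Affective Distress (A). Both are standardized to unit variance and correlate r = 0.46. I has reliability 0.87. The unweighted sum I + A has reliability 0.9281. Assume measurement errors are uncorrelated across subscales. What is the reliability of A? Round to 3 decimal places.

Var(I+A) = 2 + 2·0.46 = 2.920.
True-score variance = ρ_I + ρ_A + 2·0.46, so 0.9281 = (0.87 + ρ_A + 0.92) / 2.920.
ρ_A = 0.9281·2.920 − 0.87 − 0.92 = 0.920.

0.920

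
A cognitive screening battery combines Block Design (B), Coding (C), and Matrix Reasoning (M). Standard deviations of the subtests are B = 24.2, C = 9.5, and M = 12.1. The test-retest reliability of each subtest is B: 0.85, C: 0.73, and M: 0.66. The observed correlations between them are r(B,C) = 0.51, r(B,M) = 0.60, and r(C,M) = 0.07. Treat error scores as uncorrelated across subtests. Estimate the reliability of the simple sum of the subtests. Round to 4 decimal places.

Var(B+C+M) = 24.2² + 9.5² + 12.1² + 2·[24.2·9.5·0.51 + 24.2·12.1·0.60 + 9.5·12.1·0.07] = 822.3 + 601.975 = 1424.27.
With uncorrelated errors the cross-covariances are all true-score covariance, so they carry over unchanged; only the diagonal terms shrink to ρᵢσᵢ².
True-score variance = [24.2²·0.85 + 9.5²·0.73 + 12.1²·0.66] + 601.975 = 660.307 + 601.975 = 1262.28.
Reliability = 1262.28 / 1424.27 = 0.8863.

0.8863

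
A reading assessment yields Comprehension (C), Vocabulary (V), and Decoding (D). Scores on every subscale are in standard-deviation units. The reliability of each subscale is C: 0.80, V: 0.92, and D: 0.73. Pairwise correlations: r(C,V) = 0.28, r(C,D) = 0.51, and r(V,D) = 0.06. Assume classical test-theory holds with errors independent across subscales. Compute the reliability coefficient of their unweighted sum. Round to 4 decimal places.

0.8830

Var(C+V+D) = 3 + 2·[0.28 + 0.51 + 0.06] = 3 + 1.7 = 4.7.
Under uncorrelated errors the observed covariances equal the true-score covariances, so only the own-variance terms attenuate.
True-score variance = [0.80 + 0.92 + 0.73] + 1.7 = 2.45 + 1.7 = 4.15.
Reliability = 4.15 / 4.7 = 0.8830.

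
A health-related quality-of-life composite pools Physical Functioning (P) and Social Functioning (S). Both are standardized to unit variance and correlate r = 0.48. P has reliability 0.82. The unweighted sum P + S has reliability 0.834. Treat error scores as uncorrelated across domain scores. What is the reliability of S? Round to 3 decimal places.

0.689

Var(P+S) = 2 + 2·0.48 = 2.960.
True-score variance = ρ_P + ρ_S + 2·0.48, so 0.834 = (0.82 + ρ_S + 0.96) / 2.960.
ρ_S = 0.834·2.960 − 0.82 − 0.96 = 0.689.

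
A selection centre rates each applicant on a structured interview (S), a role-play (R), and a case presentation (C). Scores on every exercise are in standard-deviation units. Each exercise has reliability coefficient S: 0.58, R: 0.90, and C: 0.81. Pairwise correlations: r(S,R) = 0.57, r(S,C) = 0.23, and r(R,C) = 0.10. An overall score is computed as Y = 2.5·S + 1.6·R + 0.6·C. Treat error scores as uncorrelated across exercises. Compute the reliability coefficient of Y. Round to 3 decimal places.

Var(Y) = 2.5² + 1.6² + 0.6² + 2·[4·0.57 + 1.5·0.23 + 0.96·0.10] = 9.17 + 5.442 = 14.612.
With uncorrelated errors the cross-covariances are all true-score covariance, so they carry over unchanged; only the diagonal terms shrink to ρᵢσᵢ².
True-score variance = [2.5²·0.58 + 1.6²·0.90 + 0.6²·0.81] + 5.442 = 6.2206 + 5.442 = 11.6626.
Reliability = 11.6626 / 14.612 = 0.798.

0.798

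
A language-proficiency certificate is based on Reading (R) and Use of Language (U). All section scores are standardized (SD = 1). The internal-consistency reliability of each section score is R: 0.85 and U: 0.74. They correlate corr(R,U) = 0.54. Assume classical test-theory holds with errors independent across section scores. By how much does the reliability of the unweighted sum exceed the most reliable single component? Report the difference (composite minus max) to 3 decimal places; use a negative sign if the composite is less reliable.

0.017

Var(sum) = 2 + 1.08 = 3.08; true-score variance = 1.59 + 1.08 = 2.67; composite reliability = 0.8669.
Max component reliability = 0.8500.
Difference = 0.8669 − 0.8500 = 0.017.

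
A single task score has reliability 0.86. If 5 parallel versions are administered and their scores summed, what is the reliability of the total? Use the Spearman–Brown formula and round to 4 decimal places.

ρ_k = kρ / (1 + (k−1)ρ) = 5·0.86 / (1 + 4·0.86) = 4.300 / 4.440 = 0.9685.

0.9685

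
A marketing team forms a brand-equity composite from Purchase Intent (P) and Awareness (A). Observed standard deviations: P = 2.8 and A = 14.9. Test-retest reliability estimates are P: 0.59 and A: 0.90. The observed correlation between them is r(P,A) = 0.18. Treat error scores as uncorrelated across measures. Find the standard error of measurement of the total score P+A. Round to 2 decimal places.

Var(total) = 229.85 + 15.0192 = 244.869.
True-score variance = 204.435 + 15.0192 = 219.454, so reliability = 0.8962.
Error variance = 244.869 − 219.454 = 25.4154; SEM = √25.4154 = 5.04.

5.04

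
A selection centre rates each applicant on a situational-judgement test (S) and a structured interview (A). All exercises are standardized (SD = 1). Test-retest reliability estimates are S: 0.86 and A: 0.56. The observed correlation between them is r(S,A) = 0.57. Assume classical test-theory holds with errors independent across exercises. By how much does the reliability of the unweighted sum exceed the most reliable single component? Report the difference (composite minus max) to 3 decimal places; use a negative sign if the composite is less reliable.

Var(sum) = 2 + 1.14 = 3.14; true-score variance = 1.42 + 1.14 = 2.56; composite reliability = 0.8153.
Max component reliability = 0.8600.
Difference = 0.8153 − 0.8600 = -0.045.

-0.045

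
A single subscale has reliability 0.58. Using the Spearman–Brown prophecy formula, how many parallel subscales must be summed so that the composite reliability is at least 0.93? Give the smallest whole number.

10

k ≥ ρ*(1−ρ₁)/(ρ₁(1−ρ*)) = 0.93·0.42 / (0.58·0.07) = 9.621.
Smallest integer k = 10.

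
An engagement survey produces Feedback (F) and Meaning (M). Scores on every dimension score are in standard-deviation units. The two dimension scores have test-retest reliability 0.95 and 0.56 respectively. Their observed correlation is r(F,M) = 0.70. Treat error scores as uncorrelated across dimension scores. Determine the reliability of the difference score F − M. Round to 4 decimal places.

0.1833

Var(F−M) = 1 + 1 − 2·0.70 = 2 − 1.4 = 0.6.
With uncorrelated errors the cross-covariances are all true-score covariance, so they carry over unchanged; only the diagonal terms shrink to ρᵢσᵢ².
True-score variance = [0.95 + 0.56] − 1.4 = 1.51 − 1.4 = 0.11.
Reliability = 0.11 / 0.6 = 0.1833.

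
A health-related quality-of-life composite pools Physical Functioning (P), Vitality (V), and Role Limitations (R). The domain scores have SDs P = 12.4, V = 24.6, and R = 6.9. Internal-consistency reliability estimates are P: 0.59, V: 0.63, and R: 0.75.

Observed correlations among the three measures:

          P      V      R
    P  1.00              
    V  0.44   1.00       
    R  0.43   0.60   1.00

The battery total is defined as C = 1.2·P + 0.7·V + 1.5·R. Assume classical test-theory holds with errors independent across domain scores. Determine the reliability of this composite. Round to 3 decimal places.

Var(C) = 1.2²·12.4² + 0.7²·24.6² + 1.5²·6.9² + 2·[0.84·12.4·24.6·0.44 + 1.8·12.4·6.9·0.43 + 1.05·24.6·6.9·0.60] = 625.065 + 571.805 = 1196.87.
Under uncorrelated errors the observed covariances equal the true-score covariances, so only the own-variance terms attenuate.
True-score variance = [1.2²·12.4²·0.59 + 0.7²·24.6²·0.63 + 1.5²·6.9²·0.75] + 571.805 = 397.789 + 571.805 = 969.594.
Reliability = 969.594 / 1196.87 = 0.810.

0.810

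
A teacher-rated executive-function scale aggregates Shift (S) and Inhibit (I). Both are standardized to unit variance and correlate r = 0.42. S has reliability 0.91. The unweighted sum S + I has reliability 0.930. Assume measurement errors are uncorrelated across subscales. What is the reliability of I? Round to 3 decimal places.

0.891

Var(S+I) = 2 + 2·0.42 = 2.840.
True-score variance = ρ_S + ρ_I + 2·0.42, so 0.930 = (0.91 + ρ_I + 0.84) / 2.840.
ρ_I = 0.930·2.840 − 0.91 − 0.84 = 0.891.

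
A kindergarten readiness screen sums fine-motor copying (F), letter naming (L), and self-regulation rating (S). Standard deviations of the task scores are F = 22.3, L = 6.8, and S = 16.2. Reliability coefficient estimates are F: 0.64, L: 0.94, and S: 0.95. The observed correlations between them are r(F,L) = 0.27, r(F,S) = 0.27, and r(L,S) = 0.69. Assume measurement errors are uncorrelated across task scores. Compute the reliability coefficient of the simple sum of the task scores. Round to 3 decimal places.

0.842

Var(F+L+S) = 22.3² + 6.8² + 16.2² + 2·[22.3·6.8·0.27 + 22.3·16.2·0.27 + 6.8·16.2·0.69] = 805.97 + 428.987 = 1234.96.
Because errors are independent across components, Cov(Tᵢ,Tⱼ) = Cov(Xᵢ,Xⱼ); the off-diagonal part of the true-score variance is the same as above.
True-score variance = [22.3²·0.64 + 6.8²·0.94 + 16.2²·0.95] + 428.987 = 611.049 + 428.987 = 1040.04.
Reliability = 1040.04 / 1234.96 = 0.842.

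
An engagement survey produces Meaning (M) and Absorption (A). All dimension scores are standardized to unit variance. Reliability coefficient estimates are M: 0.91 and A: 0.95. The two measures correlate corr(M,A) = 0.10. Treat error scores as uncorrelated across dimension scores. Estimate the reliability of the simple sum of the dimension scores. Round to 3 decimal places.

0.936

Var(M+A) = 2 + 2·[0.10] = 2 + 0.2 = 2.2.
With uncorrelated errors the cross-covariances are all true-score covariance, so they carry over unchanged; only the diagonal terms shrink to ρᵢσᵢ².
True-score variance = [0.91 + 0.95] + 0.2 = 1.86 + 0.2 = 2.06.
Reliability = 2.06 / 2.2 = 0.936.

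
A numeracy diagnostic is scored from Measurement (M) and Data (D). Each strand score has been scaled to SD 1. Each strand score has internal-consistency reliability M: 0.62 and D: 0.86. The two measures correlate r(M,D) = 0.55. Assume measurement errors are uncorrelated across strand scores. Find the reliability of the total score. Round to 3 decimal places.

0.832

Var(M+D) = 2 + 2·[0.55] = 2 + 1.1 = 3.1.
Because errors are independent across components, Cov(Tᵢ,Tⱼ) = Cov(Xᵢ,Xⱼ); the off-diagonal part of the true-score variance is the same as above.
True-score variance = [0.62 + 0.86] + 1.1 = 1.48 + 1.1 = 2.58.
Reliability = 2.58 / 3.1 = 0.832.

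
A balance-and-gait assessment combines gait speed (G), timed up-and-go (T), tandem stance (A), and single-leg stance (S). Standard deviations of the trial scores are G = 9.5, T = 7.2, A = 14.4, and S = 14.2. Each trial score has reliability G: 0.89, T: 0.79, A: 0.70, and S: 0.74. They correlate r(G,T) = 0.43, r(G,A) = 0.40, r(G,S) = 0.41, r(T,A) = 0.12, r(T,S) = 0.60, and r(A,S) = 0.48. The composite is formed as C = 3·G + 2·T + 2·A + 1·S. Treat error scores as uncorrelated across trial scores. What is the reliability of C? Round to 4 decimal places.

Var(C) = 3²·9.5² + 2²·7.2² + 2²·14.4² + 14.2² + 2·[6·9.5·7.2·0.43 + 6·9.5·14.4·0.40 + 3·9.5·14.2·0.41 + 4·7.2·14.4·0.12 + 2·7.2·14.2·0.60 + 2·14.4·14.2·0.48] = 2050.69 + 2078.95 = 4129.64.
With uncorrelated errors the cross-covariances are all true-score covariance, so they carry over unchanged; only the diagonal terms shrink to ρᵢσᵢ².
True-score variance = [3²·9.5²·0.89 + 2²·7.2²·0.79 + 2²·14.4²·0.70 + 14.2²·0.74] + 2078.95 = 1616.54 + 2078.95 = 3695.49.
Reliability = 3695.49 / 4129.64 = 0.8949.

0.8949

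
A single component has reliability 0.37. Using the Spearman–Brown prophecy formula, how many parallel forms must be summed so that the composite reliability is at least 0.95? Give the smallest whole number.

33

k ≥ ρ*(1−ρ₁)/(ρ₁(1−ρ*)) = 0.95·0.63 / (0.37·0.05) = 32.351.
Smallest integer k = 33.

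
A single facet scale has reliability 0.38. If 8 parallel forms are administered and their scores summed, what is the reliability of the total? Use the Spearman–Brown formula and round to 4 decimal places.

0.8306

ρ_k = kρ / (1 + (k−1)ρ) = 8·0.38 / (1 + 7·0.38) = 3.040 / 3.660 = 0.8306.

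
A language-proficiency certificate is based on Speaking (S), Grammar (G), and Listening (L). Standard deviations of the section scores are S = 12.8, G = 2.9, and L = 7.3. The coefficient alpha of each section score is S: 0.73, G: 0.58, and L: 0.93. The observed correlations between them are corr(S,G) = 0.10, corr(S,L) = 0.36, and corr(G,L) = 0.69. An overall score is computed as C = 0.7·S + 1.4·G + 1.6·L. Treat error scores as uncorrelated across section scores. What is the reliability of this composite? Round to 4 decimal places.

0.8999

Var(C) = 0.7²·12.8² + 1.4²·2.9² + 1.6²·7.3² + 2·[0.98·12.8·2.9·0.10 + 1.12·12.8·7.3·0.36 + 2.24·2.9·7.3·0.69] = 233.188 + 148.066 = 381.254.
Because errors are independent across components, Cov(Tᵢ,Tⱼ) = Cov(Xᵢ,Xⱼ); the off-diagonal part of the true-score variance is the same as above.
True-score variance = [0.7²·12.8²·0.73 + 1.4²·2.9²·0.58 + 1.6²·7.3²·0.93] + 148.066 = 195.039 + 148.066 = 343.105.
Reliability = 343.105 / 381.254 = 0.8999.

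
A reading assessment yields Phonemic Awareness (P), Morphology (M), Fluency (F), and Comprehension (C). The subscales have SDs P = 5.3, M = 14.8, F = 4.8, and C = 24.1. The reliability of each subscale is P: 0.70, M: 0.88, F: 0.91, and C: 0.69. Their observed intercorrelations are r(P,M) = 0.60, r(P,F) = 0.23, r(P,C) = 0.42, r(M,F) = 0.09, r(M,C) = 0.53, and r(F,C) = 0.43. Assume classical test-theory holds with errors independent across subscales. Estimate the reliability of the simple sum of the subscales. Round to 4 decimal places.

Var(P+M+F+C) = 5.3² + 14.8² + 4.8² + 24.1² + 2·[5.3·14.8·0.60 + 5.3·4.8·0.23 + 5.3·24.1·0.42 + 14.8·4.8·0.09 + 14.8·24.1·0.53 + 4.8·24.1·0.43] = 850.98 + 703.476 = 1554.46.
Because errors are independent across components, Cov(Tᵢ,Tⱼ) = Cov(Xᵢ,Xⱼ); the off-diagonal part of the true-score variance is the same as above.
True-score variance = [5.3²·0.70 + 14.8²·0.88 + 4.8²·0.91 + 24.1²·0.69] + 703.476 = 634.144 + 703.476 = 1337.62.
Reliability = 1337.62 / 1554.46 = 0.8605.

0.8605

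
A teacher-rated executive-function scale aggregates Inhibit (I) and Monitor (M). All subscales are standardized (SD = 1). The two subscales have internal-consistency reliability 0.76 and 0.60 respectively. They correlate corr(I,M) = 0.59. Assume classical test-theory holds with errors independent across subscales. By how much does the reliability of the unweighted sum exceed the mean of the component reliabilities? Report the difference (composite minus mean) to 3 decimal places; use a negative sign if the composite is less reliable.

Var(sum) = 2 + 1.18 = 3.18; true-score variance = 1.36 + 1.18 = 2.54; composite reliability = 0.7987.
Mean component reliability = 0.6800.
Difference = 0.7987 − 0.6800 = 0.119.

0.119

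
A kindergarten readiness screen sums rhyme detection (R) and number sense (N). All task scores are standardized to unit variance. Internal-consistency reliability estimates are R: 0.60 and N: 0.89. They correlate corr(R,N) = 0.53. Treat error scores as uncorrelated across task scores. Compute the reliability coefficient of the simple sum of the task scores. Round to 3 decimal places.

0.833

Var(R+N) = 2 + 2·[0.53] = 2 + 1.06 = 3.06.
Under uncorrelated errors the observed covariances equal the true-score covariances, so only the own-variance terms attenuate.
True-score variance = [0.60 + 0.89] + 1.06 = 1.49 + 1.06 = 2.55.
Reliability = 2.55 / 3.06 = 0.833.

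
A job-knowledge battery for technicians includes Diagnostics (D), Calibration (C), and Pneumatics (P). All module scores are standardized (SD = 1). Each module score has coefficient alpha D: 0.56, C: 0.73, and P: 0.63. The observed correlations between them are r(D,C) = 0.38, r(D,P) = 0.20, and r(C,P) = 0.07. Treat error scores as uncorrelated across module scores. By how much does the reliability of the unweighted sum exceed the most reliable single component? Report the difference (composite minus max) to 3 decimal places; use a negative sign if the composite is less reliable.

Var(sum) = 3 + 1.3 = 4.3; true-score variance = 1.92 + 1.3 = 3.22; composite reliability = 0.7488.
Max component reliability = 0.7300.
Difference = 0.7488 − 0.7300 = 0.019.

0.019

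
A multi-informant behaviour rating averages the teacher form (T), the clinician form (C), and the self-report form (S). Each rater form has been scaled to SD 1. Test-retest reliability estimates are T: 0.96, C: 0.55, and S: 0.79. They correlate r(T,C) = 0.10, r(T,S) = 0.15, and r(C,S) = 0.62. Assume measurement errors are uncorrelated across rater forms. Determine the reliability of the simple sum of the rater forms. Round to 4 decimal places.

Var(T+C+S) = 3 + 2·[0.10 + 0.15 + 0.62] = 3 + 1.74 = 4.74.
Because errors are independent across components, Cov(Tᵢ,Tⱼ) = Cov(Xᵢ,Xⱼ); the off-diagonal part of the true-score variance is the same as above.
True-score variance = [0.96 + 0.55 + 0.79] + 1.74 = 2.3 + 1.74 = 4.04.
Reliability = 4.04 / 4.74 = 0.8523.

0.8523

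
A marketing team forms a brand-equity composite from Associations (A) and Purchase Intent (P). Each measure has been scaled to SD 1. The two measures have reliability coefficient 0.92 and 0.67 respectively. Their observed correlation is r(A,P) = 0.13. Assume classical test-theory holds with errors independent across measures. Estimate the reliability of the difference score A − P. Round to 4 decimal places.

Var(A−P) = 1 + 1 − 2·0.13 = 2 − 0.26 = 1.74.
With uncorrelated errors the cross-covariances are all true-score covariance, so they carry over unchanged; only the diagonal terms shrink to ρᵢσᵢ².
True-score variance = [0.92 + 0.67] − 0.26 = 1.59 − 0.26 = 1.33.
Reliability = 1.33 / 1.74 = 0.7644.

0.7644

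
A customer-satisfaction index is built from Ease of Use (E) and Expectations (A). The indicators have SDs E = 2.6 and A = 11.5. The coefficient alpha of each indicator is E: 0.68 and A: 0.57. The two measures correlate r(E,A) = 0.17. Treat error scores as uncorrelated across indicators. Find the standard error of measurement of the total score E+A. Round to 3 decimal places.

Var(total) = 139.01 + 10.166 = 149.176.
True-score variance = 79.9793 + 10.166 = 90.1453, so reliability = 0.6043.
Error variance = 149.176 − 90.1453 = 59.0307; SEM = √59.0307 = 7.683.

7.683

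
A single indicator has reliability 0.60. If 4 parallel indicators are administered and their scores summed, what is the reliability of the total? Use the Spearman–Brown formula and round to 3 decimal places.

0.857

ρ_k = kρ / (1 + (k−1)ρ) = 4·0.60 / (1 + 3·0.60) = 2.400 / 2.800 = 0.857.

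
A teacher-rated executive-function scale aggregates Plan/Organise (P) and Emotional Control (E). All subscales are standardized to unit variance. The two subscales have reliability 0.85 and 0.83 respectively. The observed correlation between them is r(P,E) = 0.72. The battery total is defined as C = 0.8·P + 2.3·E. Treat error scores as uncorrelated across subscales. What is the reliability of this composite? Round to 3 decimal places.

Var(C) = 0.8² + 2.3² + 2·[1.84·0.72] = 5.93 + 2.6496 = 8.5796.
Under uncorrelated errors the observed covariances equal the true-score covariances, so only the own-variance terms attenuate.
True-score variance = [0.8²·0.85 + 2.3²·0.83] + 2.6496 = 4.9347 + 2.6496 = 7.5843.
Reliability = 7.5843 / 8.5796 = 0.884.

0.884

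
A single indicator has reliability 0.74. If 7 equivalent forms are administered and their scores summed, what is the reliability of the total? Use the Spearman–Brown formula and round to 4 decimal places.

ρ_k = kρ / (1 + (k−1)ρ) = 7·0.74 / (1 + 6·0.74) = 5.180 / 5.440 = 0.9522.

0.9522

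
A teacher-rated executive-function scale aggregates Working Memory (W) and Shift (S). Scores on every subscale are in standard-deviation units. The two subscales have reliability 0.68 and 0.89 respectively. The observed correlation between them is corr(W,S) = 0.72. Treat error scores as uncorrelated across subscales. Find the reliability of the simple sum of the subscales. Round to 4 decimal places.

Var(W+S) = 2 + 2·[0.72] = 2 + 1.44 = 3.44.
Because errors are independent across components, Cov(Tᵢ,Tⱼ) = Cov(Xᵢ,Xⱼ); the off-diagonal part of the true-score variance is the same as above.
True-score variance = [0.68 + 0.89] + 1.44 = 1.57 + 1.44 = 3.01.
Reliability = 3.01 / 3.44 = 0.8750.

0.8750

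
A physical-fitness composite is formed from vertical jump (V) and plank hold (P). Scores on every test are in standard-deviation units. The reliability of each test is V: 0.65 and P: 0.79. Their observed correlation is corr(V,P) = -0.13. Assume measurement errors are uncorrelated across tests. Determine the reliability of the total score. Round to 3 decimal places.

0.678

Var(V+P) = 2 + 2·[(-0.13)] = 2 − 0.26 = 1.74.
With uncorrelated errors the cross-covariances are all true-score covariance, so they carry over unchanged; only the diagonal terms shrink to ρᵢσᵢ².
True-score variance = [0.65 + 0.79] − 0.26 = 1.44 − 0.26 = 1.18.
Reliability = 1.18 / 1.74 = 0.678.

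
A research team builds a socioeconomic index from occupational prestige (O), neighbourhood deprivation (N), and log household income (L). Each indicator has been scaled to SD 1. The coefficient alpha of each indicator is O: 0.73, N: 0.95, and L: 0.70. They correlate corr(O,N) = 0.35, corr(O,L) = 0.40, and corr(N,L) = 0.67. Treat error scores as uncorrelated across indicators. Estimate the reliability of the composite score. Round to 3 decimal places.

Var(O+N+L) = 3 + 2·[0.35 + 0.40 + 0.67] = 3 + 2.84 = 5.84.
Under uncorrelated errors the observed covariances equal the true-score covariances, so only the own-variance terms attenuate.
True-score variance = [0.73 + 0.95 + 0.70] + 2.84 = 2.38 + 2.84 = 5.22.
Reliability = 5.22 / 5.84 = 0.894.

0.894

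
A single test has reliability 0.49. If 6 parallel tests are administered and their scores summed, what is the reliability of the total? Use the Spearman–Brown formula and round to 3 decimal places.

0.852

ρ_k = kρ / (1 + (k−1)ρ) = 6·0.49 / (1 + 5·0.49) = 2.940 / 3.450 = 0.852.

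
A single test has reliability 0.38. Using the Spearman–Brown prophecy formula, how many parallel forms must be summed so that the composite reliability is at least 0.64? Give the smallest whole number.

k ≥ ρ*(1−ρ₁)/(ρ₁(1−ρ*)) = 0.64·0.62 / (0.38·0.36) = 2.901.
Smallest integer k = 3.

3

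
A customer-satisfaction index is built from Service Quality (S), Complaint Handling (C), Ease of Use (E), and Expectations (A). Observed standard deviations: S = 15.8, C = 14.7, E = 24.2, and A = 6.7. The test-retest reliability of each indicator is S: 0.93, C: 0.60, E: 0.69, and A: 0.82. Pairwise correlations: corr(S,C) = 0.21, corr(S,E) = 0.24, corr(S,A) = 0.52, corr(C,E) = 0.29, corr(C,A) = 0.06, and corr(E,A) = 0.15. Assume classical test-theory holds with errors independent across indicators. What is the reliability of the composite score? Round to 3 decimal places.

Var(S+C+E+A) = 15.8² + 14.7² + 24.2² + 6.7² + 2·[15.8·14.7·0.21 + 15.8·24.2·0.24 + 15.8·6.7·0.52 + 14.7·24.2·0.29 + 14.7·6.7·0.06 + 24.2·6.7·0.15] = 1096.26 + 657.966 = 1754.23.
Under uncorrelated errors the observed covariances equal the true-score covariances, so only the own-variance terms attenuate.
True-score variance = [15.8²·0.93 + 14.7²·0.60 + 24.2²·0.69 + 6.7²·0.82] + 657.966 = 802.721 + 657.966 = 1460.69.
Reliability = 1460.69 / 1754.23 = 0.833.

0.833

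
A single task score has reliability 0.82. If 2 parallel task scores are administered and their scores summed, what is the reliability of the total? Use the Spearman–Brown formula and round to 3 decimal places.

0.901

ρ_k = kρ / (1 + (k−1)ρ) = 2·0.82 / (1 + 1·0.82) = 1.640 / 1.820 = 0.901.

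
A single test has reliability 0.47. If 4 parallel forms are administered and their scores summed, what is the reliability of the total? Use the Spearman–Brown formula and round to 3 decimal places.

ρ_k = kρ / (1 + (k−1)ρ) = 4·0.47 / (1 + 3·0.47) = 1.880 / 2.410 = 0.780.

0.780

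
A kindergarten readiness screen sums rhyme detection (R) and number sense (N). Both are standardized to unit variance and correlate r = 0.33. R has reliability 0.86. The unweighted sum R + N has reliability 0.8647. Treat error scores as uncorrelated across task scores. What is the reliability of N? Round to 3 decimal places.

0.780

Var(R+N) = 2 + 2·0.33 = 2.660.
True-score variance = ρ_R + ρ_N + 2·0.33, so 0.8647 = (0.86 + ρ_N + 0.66) / 2.660.
ρ_N = 0.8647·2.660 − 0.86 − 0.66 = 0.780.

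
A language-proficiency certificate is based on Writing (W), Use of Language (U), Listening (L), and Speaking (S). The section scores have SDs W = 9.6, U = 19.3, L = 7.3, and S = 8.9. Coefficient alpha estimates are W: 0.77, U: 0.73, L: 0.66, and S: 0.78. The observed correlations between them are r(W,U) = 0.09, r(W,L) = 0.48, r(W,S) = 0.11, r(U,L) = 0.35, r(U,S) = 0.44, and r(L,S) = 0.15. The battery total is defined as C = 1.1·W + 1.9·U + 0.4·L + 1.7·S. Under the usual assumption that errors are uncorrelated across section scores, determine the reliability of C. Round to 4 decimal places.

Var(C) = 1.1²·9.6² + 1.9²·19.3² + 0.4²·7.3² + 1.7²·8.9² + 2·[2.09·9.6·19.3·0.09 + 0.44·9.6·7.3·0.48 + 1.87·9.6·8.9·0.11 + 0.76·19.3·7.3·0.35 + 3.23·19.3·8.9·0.44 + 0.68·7.3·8.9·0.15] = 1693.65 + 710.901 = 2404.55.
With uncorrelated errors the cross-covariances are all true-score covariance, so they carry over unchanged; only the diagonal terms shrink to ρᵢσᵢ².
True-score variance = [1.1²·9.6²·0.77 + 1.9²·19.3²·0.73 + 0.4²·7.3²·0.66 + 1.7²·8.9²·0.78] + 710.901 = 1251.67 + 710.901 = 1962.57.
Reliability = 1962.57 / 2404.55 = 0.8162.

0.8162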